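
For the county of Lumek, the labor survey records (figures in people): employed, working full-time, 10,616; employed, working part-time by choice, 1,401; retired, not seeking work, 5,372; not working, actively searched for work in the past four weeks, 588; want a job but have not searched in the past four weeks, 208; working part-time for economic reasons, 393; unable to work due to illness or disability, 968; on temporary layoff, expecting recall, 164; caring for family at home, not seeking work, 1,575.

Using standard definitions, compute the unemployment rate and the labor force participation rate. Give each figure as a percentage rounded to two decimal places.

Unemployment rate ≈ 5.71%; labor force participation rate ≈ 61.84%.

Employed = 10,616 + 1,401 + 393 = 12,410 (anyone who worked, including part-time for economic reasons, counts as employed).
Unemployed = 588 + 164 = 752 (jobless and actively searching, or on temporary layoff).
Labor force = 12,410 + 752 = 13,162.
Not in labor force = 5,372 + 208 + 968 + 1,575 = 8,123 (those not working and not actively searching are outside the labor force — including those who want a job but have given up searching).
Civilian working-age population = 13,162 + 8,123 = 21,285.
Unemployment rate = 752 / 13,162 = 5.71%.
Labor force participation rate = 13,162 / 21,285 = 61.84%.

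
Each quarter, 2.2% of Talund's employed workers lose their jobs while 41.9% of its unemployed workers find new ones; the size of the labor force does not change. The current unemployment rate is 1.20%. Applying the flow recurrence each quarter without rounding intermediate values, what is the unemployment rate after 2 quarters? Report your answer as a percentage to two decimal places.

With a fixed labor force, u_{t+1} = u_t + s·(1−u_t) − f·u_t = u_t·(1−s−f) + s.
Here 1−s−f = 0.559 and s = 0.022.
u_1 = 0.012000 × 0.559 + 0.022 = 0.028708.
u_2 = 0.028708 × 0.559 + 0.022 = 0.038048.

Unemployment rate after two quarters ≈ 3.80%.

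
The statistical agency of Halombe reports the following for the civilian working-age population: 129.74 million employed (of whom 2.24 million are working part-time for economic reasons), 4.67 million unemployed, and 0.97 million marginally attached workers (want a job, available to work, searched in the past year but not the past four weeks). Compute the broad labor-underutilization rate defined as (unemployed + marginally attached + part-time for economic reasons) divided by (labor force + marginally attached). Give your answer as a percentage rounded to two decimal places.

Labor force = 129.74 + 4.67 = 134.41 million.
Numerator = 4.67 + 0.97 + 2.24 = 7.88 million.
Denominator = 134.41 + 0.97 = 135.38 million.
Broad rate = 7.88 / 135.38 = 5.82%.

Broad underutilization rate ≈ 5.82%.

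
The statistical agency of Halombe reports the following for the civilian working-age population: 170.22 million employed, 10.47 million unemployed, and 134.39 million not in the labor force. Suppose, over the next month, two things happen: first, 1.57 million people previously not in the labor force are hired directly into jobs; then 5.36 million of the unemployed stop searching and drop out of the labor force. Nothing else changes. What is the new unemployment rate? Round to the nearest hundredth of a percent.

Initially, labor force = 170.22 + 10.47 = 180.69 million, so u = 10.47/180.69 = 5.79%.
After the first change, employed and labor force both rise by 1.57; unemployed unchanged → E = 171.79, U = 10.47, labor force = 182.26 million.
After the second change, unemployed and labor force both fall by 5.36 → E = 171.79, U = 5.11, labor force = 176.90 million.
New unemployment rate = 5.11 / 176.90 = 2.89%.

New unemployment rate ≈ 2.89%.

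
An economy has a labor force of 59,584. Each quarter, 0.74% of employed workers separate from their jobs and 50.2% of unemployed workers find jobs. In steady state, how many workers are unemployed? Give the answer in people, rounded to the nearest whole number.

Steady-state unemployment rate u* = s/(s+f) = 0.74/(0.74+50.2) = 0.014527.
Unemployed = u* × labor force = 0.014527 × 59,584 ≈ 866.

About 866 are unemployed in steady state.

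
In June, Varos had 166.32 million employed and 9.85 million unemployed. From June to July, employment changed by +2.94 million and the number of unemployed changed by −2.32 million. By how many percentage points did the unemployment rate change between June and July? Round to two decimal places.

The unemployment rate changed by −1.33 percentage points.

June: labor force = 166.32 + 9.85 = 176.17; u = 9.85/176.17 = 5.59%.
July: labor force = 169.26 + 7.53 = 176.79; u = 7.53/176.79 = 4.26%.
Change = 4.26% − 5.59% = −1.33 pp.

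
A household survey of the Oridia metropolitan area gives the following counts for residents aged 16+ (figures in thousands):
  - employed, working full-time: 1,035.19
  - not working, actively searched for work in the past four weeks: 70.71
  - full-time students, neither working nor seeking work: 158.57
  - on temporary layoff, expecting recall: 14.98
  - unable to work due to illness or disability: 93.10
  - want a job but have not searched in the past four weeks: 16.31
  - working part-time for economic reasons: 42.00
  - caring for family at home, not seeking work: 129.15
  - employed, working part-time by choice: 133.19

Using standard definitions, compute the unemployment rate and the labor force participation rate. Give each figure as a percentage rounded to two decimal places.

Employed = 1,035.19 + 42.00 + 133.19 = 1,210.38 thousand (anyone who worked, including part-time for economic reasons, counts as employed).
Unemployed = 70.71 + 14.98 = 85.69 thousand (jobless and actively searching, or on temporary layoff).
Labor force = 1,210.38 + 85.69 = 1,296.07 thousand.
Not in labor force = 158.57 + 93.10 + 16.31 + 129.15 = 397.13 thousand (those not working and not actively searching are outside the labor force — including those who want a job but have given up searching).
Civilian working-age population = 1,296.07 + 397.13 = 1,693.20 thousand.
Unemployment rate = 85.69 / 1,296.07 = 6.61%.
Labor force participation rate = 1,296.07 / 1,693.20 = 76.55%.

Unemployment rate ≈ 6.61%; labor force participation rate ≈ 76.55%.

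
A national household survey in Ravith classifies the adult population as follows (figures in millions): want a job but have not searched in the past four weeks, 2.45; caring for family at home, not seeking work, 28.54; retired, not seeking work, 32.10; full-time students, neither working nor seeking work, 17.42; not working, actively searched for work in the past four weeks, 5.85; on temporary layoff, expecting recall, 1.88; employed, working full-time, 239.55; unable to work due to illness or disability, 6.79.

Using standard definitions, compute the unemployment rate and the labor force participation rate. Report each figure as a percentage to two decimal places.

Unemployment rate ≈ 3.13%; labor force participation rate ≈ 73.91%.

Employed = 239.55 million.
Unemployed = 5.85 + 1.88 = 7.73 million (jobless and actively searching, or on temporary layoff).
Labor force = 239.55 + 7.73 = 247.28 million.
Not in labor force = 2.45 + 28.54 + 32.10 + 17.42 + 6.79 = 87.30 million (those not working and not actively searching are outside the labor force — including those who want a job but have given up searching).
Civilian working-age population = 247.28 + 87.30 = 334.58 million.
Unemployment rate = 7.73 / 247.28 = 3.13%.
Labor force participation rate = 247.28 / 334.58 = 73.91%.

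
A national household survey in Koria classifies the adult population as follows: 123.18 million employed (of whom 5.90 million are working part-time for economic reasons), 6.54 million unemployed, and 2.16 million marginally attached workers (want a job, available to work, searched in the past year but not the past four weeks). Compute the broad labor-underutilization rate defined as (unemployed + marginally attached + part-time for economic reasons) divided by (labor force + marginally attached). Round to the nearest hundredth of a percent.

Broad underutilization rate ≈ 11.07%.

Labor force = 123.18 + 6.54 = 129.72 million.
Numerator = 6.54 + 2.16 + 5.90 = 14.60 million.
Denominator = 129.72 + 2.16 = 131.88 million.
Broad rate = 14.60 / 131.88 = 11.07%.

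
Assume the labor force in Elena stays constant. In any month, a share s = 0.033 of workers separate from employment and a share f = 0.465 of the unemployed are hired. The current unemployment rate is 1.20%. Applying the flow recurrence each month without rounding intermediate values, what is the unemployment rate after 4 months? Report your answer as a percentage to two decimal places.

With a fixed labor force, u_{t+1} = u_t + s·(1−u_t) − f·u_t = u_t·(1−s−f) + s.
Here 1−s−f = 0.502 and s = 0.033.
u_1 = 0.012000 × 0.502 + 0.033 = 0.039024.
u_2 = 0.039024 × 0.502 + 0.033 = 0.052590.
u_3 = 0.052590 × 0.502 + 0.033 = 0.059400.
u_4 = 0.059400 × 0.502 + 0.033 = 0.062819.

Unemployment rate after four months ≈ 6.28%.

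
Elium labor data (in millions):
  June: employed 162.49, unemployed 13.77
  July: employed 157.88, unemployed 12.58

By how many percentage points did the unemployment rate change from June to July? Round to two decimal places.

June: labor force = 162.49 + 13.77 = 176.26; u = 13.77/176.26 = 7.81%.
July: labor force = 157.88 + 12.58 = 170.46; u = 12.58/170.46 = 7.38%.
Change = 7.38% − 7.81% = −0.43 pp.

The unemployment rate changed by −0.43 percentage points.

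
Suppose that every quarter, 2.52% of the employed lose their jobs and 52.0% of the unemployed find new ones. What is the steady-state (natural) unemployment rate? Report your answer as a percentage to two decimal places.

Steady-state unemployment rate ≈ 4.62%.

At steady state the flows balance: s·E = f·U, so U/(E+U) = s/(s+f).
u* = 2.52 / (2.52 + 52.0) = 2.52 / 54.52 = 4.62%.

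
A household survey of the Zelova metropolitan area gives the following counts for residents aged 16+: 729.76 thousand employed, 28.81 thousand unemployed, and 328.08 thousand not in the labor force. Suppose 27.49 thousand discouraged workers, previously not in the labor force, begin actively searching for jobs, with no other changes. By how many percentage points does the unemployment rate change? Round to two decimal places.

Initially, labor force = 729.76 + 28.81 = 758.57 thousand, so u = 28.81/758.57 = 3.80%.
After the change, unemployed and labor force both rise by 27.49 → E = 729.76, U = 56.30, labor force = 786.06 thousand.
New unemployment rate = 56.30 / 786.06 = 7.16%.
Change = 7.16% − 3.80% = +3.36 percentage points.

The unemployment rate changes by +3.36 percentage points.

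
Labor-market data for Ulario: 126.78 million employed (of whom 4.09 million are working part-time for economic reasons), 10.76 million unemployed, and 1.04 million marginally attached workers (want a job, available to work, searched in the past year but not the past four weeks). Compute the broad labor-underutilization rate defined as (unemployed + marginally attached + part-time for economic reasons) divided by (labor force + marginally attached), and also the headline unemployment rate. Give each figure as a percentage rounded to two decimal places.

Broad underutilization rate ≈ 11.47%; headline unemployment rate ≈ 7.82%.

Labor force = 126.78 + 10.76 = 137.54 million.
Numerator = 10.76 + 1.04 + 4.09 = 15.89 million.
Denominator = 137.54 + 1.04 = 138.58 million.
Broad rate = 15.89 / 138.58 = 11.47%.
Headline unemployment rate = 10.76 / 137.54 = 7.82%.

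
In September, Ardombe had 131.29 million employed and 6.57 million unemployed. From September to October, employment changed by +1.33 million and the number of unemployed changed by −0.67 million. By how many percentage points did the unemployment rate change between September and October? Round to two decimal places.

September: labor force = 131.29 + 6.57 = 137.86; u = 6.57/137.86 = 4.77%.
October: labor force = 132.62 + 5.90 = 138.52; u = 5.90/138.52 = 4.26%.
Change = 4.26% − 4.77% = −0.51 pp.

The unemployment rate changed by −0.51 percentage points.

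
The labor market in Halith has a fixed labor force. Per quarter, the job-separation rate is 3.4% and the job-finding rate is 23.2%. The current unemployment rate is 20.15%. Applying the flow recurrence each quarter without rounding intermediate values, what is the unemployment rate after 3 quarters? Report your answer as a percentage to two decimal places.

Unemployment rate after three quarters ≈ 15.70%.

With a fixed labor force, u_{t+1} = u_t + s·(1−u_t) − f·u_t = u_t·(1−s−f) + s.
Here 1−s−f = 0.734 and s = 0.034.
u_1 = 0.201500 × 0.734 + 0.034 = 0.181901.
u_2 = 0.181901 × 0.734 + 0.034 = 0.167515.
u_3 = 0.167515 × 0.734 + 0.034 = 0.156956.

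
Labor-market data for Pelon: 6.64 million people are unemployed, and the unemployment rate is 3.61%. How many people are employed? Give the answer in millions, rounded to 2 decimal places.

About 177.29 million are employed.

Labor force = U / u = 6.64 / 0.0361 ≈ 183.93 million.
Employed = labor force − unemployed = 183.93 − 6.64 = 177.29 million.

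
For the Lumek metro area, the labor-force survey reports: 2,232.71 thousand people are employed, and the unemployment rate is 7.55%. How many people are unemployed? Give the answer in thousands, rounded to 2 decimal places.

About 182.34 thousand are unemployed.

Let U be the number unemployed. The labor force is E + U, and U/(E+U) = 0.0755.
So U = 0.0755 × 2,232.71 / (1 − 0.0755) = 168.5696 / 0.9245 ≈ 182.34 thousand.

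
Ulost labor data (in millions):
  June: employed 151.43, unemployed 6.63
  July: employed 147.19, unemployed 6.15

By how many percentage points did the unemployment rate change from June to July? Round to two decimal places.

June: labor force = 151.43 + 6.63 = 158.06; u = 6.63/158.06 = 4.19%.
July: labor force = 147.19 + 6.15 = 153.34; u = 6.15/153.34 = 4.01%.
Change = 4.01% − 4.19% = −0.18 pp.

The unemployment rate changed by −0.18 percentage points.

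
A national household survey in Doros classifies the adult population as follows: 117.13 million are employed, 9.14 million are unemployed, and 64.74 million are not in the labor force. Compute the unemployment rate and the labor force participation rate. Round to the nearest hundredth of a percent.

Labor force = employed + unemployed = 117.13 + 9.14 = 126.27 million.
Working-age population = 126.27 + 64.74 = 191.01 million.
Unemployment rate = 9.14 / 126.27 = 7.24%.
Labor force participation rate = 126.27 / 191.01 = 66.11%.

Unemployment rate ≈ 7.24%; labor force participation rate ≈ 66.11%.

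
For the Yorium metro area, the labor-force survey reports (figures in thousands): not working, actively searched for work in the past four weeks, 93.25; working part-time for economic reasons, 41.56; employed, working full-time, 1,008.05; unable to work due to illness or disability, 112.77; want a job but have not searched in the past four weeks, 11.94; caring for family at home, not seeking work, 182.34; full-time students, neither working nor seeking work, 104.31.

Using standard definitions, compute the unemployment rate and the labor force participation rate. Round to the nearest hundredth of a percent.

Employed = 41.56 + 1,008.05 = 1,049.61 thousand (anyone who worked, including part-time for economic reasons, counts as employed).
Unemployed = 93.25 thousand.
Labor force = 1,049.61 + 93.25 = 1,142.86 thousand.
Not in labor force = 112.77 + 11.94 + 182.34 + 104.31 = 411.36 thousand (those not working and not actively searching are outside the labor force — including those who want a job but have given up searching).
Civilian working-age population = 1,142.86 + 411.36 = 1,554.22 thousand.
Unemployment rate = 93.25 / 1,142.86 = 8.16%.
Labor force participation rate = 1,142.86 / 1,554.22 = 73.53%.

Unemployment rate ≈ 8.16%; labor force participation rate ≈ 73.53%.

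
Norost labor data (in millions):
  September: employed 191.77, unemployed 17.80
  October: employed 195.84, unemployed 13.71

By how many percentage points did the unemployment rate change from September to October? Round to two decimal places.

The unemployment rate changed by −1.95 percentage points.

September: labor force = 191.77 + 17.80 = 209.57; u = 17.80/209.57 = 8.49%.
October: labor force = 195.84 + 13.71 = 209.55; u = 13.71/209.55 = 6.54%.
Change = 6.54% − 8.49% = −1.95 pp.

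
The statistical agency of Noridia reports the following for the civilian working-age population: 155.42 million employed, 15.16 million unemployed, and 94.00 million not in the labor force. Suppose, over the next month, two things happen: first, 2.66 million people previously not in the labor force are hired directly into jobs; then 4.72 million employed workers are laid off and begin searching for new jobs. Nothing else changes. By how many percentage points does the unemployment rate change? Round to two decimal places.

Initially, labor force = 155.42 + 15.16 = 170.58 million, so u = 15.16/170.58 = 8.89%.
After the first change, employed and labor force both rise by 2.66; unemployed unchanged → E = 158.08, U = 15.16, labor force = 173.24 million.
After the second change, employed falls and unemployed rises by 4.72; labor force unchanged → E = 153.36, U = 19.88, labor force = 173.24 million.
New unemployment rate = 19.88 / 173.24 = 11.48%.
Change = 11.48% − 8.89% = +2.59 percentage points.

The unemployment rate changes by +2.59 percentage points.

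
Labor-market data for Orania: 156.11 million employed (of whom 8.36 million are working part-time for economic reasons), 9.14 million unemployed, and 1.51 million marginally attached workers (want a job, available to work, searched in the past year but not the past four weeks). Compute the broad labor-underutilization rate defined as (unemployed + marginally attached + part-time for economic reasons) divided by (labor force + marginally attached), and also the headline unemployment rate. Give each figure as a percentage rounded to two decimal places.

Labor force = 156.11 + 9.14 = 165.25 million.
Numerator = 9.14 + 1.51 + 8.36 = 19.01 million.
Denominator = 165.25 + 1.51 = 166.76 million.
Broad rate = 19.01 / 166.76 = 11.40%.
Headline unemployment rate = 9.14 / 165.25 = 5.53%.

Broad underutilization rate ≈ 11.40%; headline unemployment rate ≈ 5.53%.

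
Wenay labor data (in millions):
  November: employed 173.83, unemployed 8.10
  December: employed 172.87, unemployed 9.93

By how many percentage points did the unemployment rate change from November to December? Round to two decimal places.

November: labor force = 173.83 + 8.10 = 181.93; u = 8.10/181.93 = 4.45%.
December: labor force = 172.87 + 9.93 = 182.80; u = 9.93/182.80 = 5.43%.
Change = 5.43% − 4.45% = +0.98 pp.

The unemployment rate changed by +0.98 percentage points.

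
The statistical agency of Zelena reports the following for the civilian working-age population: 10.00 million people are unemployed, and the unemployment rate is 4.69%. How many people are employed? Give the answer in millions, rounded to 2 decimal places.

About 203.22 million are employed.

Labor force = U / u = 10.00 / 0.0469 ≈ 213.22 million.
Employed = labor force − unemployed = 213.22 − 10.00 = 203.22 million.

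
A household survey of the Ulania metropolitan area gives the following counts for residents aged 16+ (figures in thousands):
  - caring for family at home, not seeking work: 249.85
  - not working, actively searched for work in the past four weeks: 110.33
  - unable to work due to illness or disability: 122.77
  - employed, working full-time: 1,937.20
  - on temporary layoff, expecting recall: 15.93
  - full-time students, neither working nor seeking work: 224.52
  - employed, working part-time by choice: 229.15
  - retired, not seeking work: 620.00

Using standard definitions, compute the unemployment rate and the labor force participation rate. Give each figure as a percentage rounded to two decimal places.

Employed = 1,937.20 + 229.15 = 2,166.35 thousand.
Unemployed = 110.33 + 15.93 = 126.26 thousand (jobless and actively searching, or on temporary layoff).
Labor force = 2,166.35 + 126.26 = 2,292.61 thousand.
Not in labor force = 249.85 + 122.77 + 224.52 + 620.00 = 1,217.14 thousand (those not working and not actively searching are outside the labor force).
Civilian working-age population = 2,292.61 + 1,217.14 = 3,509.75 thousand.
Unemployment rate = 126.26 / 2,292.61 = 5.51%.
Labor force participation rate = 2,292.61 / 3,509.75 = 65.32%.

Unemployment rate ≈ 5.51%; labor force participation rate ≈ 65.32%.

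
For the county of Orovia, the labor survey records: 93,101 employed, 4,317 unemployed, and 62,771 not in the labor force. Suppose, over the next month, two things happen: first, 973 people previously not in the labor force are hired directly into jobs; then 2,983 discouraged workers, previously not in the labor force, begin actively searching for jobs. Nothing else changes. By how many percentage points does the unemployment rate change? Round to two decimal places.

Initially, labor force = 93,101 + 4,317 = 97,418, so u = 4,317/97,418 = 4.43%.
After the first change, employed and labor force both rise by 973; unemployed unchanged → E = 94,074, U = 4,317, labor force = 98,391.
After the second change, unemployed and labor force both rise by 2,983 → E = 94,074, U = 7,300, labor force = 101,374.
New unemployment rate = 7,300 / 101,374 = 7.20%.
Change = 7.20% − 4.43% = +2.77 percentage points.

The unemployment rate changes by +2.77 percentage points.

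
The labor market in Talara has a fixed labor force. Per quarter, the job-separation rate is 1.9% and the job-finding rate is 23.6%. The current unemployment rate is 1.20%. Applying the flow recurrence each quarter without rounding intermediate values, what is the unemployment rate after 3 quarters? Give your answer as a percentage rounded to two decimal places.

Unemployment rate after three quarters ≈ 4.87%.

With a fixed labor force, u_{t+1} = u_t + s·(1−u_t) − f·u_t = u_t·(1−s−f) + s.
Here 1−s−f = 0.745 and s = 0.019.
u_1 = 0.012000 × 0.745 + 0.019 = 0.027940.
u_2 = 0.027940 × 0.745 + 0.019 = 0.039815.
u_3 = 0.039815 × 0.745 + 0.019 = 0.048662.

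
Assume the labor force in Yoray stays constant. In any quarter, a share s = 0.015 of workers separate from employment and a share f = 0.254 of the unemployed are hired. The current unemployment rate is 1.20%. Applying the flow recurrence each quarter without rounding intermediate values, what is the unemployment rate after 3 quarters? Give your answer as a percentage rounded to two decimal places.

With a fixed labor force, u_{t+1} = u_t + s·(1−u_t) − f·u_t = u_t·(1−s−f) + s.
Here 1−s−f = 0.731 and s = 0.015.
u_1 = 0.012000 × 0.731 + 0.015 = 0.023772.
u_2 = 0.023772 × 0.731 + 0.015 = 0.032377.
u_3 = 0.032377 × 0.731 + 0.015 = 0.038668.

Unemployment rate after three quarters ≈ 3.87%.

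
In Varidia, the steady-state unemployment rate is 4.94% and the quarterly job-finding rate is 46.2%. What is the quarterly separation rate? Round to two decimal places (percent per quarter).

From u* = s/(s+f): s = u·f/(1−u).
s = 0.0494 × 46.2 / (1 − 0.0494) = 2.2823 / 0.9506 ≈ 2.40% per quarter.

Separation rate ≈ 2.40% per quarter.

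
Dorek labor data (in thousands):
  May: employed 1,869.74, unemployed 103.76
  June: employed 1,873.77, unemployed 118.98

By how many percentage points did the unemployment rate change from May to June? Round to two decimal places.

The unemployment rate changed by +0.71 percentage points.

May: labor force = 1,869.74 + 103.76 = 1,973.50; u = 103.76/1,973.50 = 5.26%.
June: labor force = 1,873.77 + 118.98 = 1,992.75; u = 118.98/1,992.75 = 5.97%.
Change = 5.97% − 5.26% = +0.71 pp.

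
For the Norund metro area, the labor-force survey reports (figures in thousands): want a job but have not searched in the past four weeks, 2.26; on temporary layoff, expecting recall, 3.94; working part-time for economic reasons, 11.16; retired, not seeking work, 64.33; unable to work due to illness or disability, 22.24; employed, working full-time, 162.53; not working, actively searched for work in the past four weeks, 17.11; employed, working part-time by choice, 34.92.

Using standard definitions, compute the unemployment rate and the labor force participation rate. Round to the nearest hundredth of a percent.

Employed = 11.16 + 162.53 + 34.92 = 208.61 thousand (anyone who worked, including part-time for economic reasons, counts as employed).
Unemployed = 3.94 + 17.11 = 21.05 thousand (jobless and actively searching, or on temporary layoff).
Labor force = 208.61 + 21.05 = 229.66 thousand.
Not in labor force = 2.26 + 64.33 + 22.24 = 88.83 thousand (those not working and not actively searching are outside the labor force — including those who want a job but have given up searching).
Civilian working-age population = 229.66 + 88.83 = 318.49 thousand.
Unemployment rate = 21.05 / 229.66 = 9.17%.
Labor force participation rate = 229.66 / 318.49 = 72.11%.

Unemployment rate ≈ 9.17%; labor force participation rate ≈ 72.11%.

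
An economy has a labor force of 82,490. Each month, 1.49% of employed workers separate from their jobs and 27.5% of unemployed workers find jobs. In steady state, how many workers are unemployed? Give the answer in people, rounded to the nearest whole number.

About 4,240 are unemployed in steady state.

Steady-state unemployment rate u* = s/(s+f) = 1.49/(1.49+27.5) = 0.051397.
Unemployed = u* × labor force = 0.051397 × 82,490 ≈ 4,240.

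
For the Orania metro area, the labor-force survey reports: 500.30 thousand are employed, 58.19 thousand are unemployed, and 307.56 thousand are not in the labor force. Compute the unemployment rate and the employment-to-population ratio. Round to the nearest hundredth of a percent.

Unemployment rate ≈ 10.42%; employment-population ratio ≈ 57.77%.

Labor force = employed + unemployed = 500.30 + 58.19 = 558.49 thousand.
Working-age population = 558.49 + 307.56 = 866.05 thousand.
Unemployment rate = 58.19 / 558.49 = 10.42%.
Employment-population ratio = 500.30 / 866.05 = 57.77%.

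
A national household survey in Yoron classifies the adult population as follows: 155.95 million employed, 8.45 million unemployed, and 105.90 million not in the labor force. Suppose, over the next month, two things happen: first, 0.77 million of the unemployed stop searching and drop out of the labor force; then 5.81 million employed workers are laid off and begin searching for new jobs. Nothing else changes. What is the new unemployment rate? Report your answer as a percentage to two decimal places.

Initially, labor force = 155.95 + 8.45 = 164.40 million, so u = 8.45/164.40 = 5.14%.
After the first change, unemployed and labor force both fall by 0.77 → E = 155.95, U = 7.68, labor force = 163.63 million.
After the second change, employed falls and unemployed rises by 5.81; labor force unchanged → E = 150.14, U = 13.49, labor force = 163.63 million.
New unemployment rate = 13.49 / 163.63 = 8.24%.

New unemployment rate ≈ 8.24%.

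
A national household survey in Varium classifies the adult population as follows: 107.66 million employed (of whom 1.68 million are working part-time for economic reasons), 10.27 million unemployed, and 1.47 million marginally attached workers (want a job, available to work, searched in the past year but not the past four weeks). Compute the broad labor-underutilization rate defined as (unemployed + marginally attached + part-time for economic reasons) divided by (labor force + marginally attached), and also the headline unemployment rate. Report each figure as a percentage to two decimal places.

Broad underutilization rate ≈ 11.24%; headline unemployment rate ≈ 8.71%.

Labor force = 107.66 + 10.27 = 117.93 million.
Numerator = 10.27 + 1.47 + 1.68 = 13.42 million.
Denominator = 117.93 + 1.47 = 119.40 million.
Broad rate = 13.42 / 119.40 = 11.24%.
Headline unemployment rate = 10.27 / 117.93 = 8.71%.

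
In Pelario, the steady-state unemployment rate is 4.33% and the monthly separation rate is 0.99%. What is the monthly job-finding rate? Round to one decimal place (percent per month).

Job-finding rate ≈ 21.9% per month.

From u* = s/(s+f): f = s·(1−u)/u.
f = 0.99 × (1 − 0.0433) / 0.0433 = 0.9471 / 0.0433 ≈ 21.9% per month.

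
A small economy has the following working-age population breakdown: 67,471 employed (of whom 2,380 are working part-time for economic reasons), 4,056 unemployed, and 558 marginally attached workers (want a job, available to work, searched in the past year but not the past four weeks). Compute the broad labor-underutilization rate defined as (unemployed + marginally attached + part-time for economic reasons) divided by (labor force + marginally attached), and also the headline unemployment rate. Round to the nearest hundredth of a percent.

Broad underutilization rate ≈ 9.70%; headline unemployment rate ≈ 5.67%.

Labor force = 67,471 + 4,056 = 71,527.
Numerator = 4,056 + 558 + 2,380 = 6,994.
Denominator = 71,527 + 558 = 72,085.
Broad rate = 6,994 / 72,085 = 9.70%.
Headline unemployment rate = 4,056 / 71,527 = 5.67%.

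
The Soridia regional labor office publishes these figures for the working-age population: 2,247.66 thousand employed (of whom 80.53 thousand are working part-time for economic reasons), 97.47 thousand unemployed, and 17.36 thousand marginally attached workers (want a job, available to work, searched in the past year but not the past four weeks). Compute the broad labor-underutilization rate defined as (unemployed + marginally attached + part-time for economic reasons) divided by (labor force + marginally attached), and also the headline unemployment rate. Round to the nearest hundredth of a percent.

Labor force = 2,247.66 + 97.47 = 2,345.13 thousand.
Numerator = 97.47 + 17.36 + 80.53 = 195.36 thousand.
Denominator = 2,345.13 + 17.36 = 2,362.49 thousand.
Broad rate = 195.36 / 2,362.49 = 8.27%.
Headline unemployment rate = 97.47 / 2,345.13 = 4.16%.

Broad underutilization rate ≈ 8.27%; headline unemployment rate ≈ 4.16%.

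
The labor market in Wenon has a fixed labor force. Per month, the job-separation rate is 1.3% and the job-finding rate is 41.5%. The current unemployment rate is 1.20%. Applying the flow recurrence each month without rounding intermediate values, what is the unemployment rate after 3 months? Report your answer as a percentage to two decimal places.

Unemployment rate after three months ≈ 2.69%.

With a fixed labor force, u_{t+1} = u_t + s·(1−u_t) − f·u_t = u_t·(1−s−f) + s.
Here 1−s−f = 0.572 and s = 0.013.
u_1 = 0.012000 × 0.572 + 0.013 = 0.019864.
u_2 = 0.019864 × 0.572 + 0.013 = 0.024362.
u_3 = 0.024362 × 0.572 + 0.013 = 0.026935.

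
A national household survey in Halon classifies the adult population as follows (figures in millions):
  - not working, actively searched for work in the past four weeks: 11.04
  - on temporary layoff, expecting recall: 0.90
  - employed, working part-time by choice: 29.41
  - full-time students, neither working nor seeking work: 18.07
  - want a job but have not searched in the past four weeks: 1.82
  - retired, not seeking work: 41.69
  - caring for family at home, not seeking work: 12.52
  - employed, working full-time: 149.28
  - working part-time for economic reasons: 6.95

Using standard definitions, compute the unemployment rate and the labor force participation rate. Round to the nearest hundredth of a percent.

Employed = 29.41 + 149.28 + 6.95 = 185.64 million (anyone who worked, including part-time for economic reasons, counts as employed).
Unemployed = 11.04 + 0.90 = 11.94 million (jobless and actively searching, or on temporary layoff).
Labor force = 185.64 + 11.94 = 197.58 million.
Not in labor force = 18.07 + 1.82 + 41.69 + 12.52 = 74.10 million (those not working and not actively searching are outside the labor force — including those who want a job but have given up searching).
Civilian working-age population = 197.58 + 74.10 = 271.68 million.
Unemployment rate = 11.94 / 197.58 = 6.04%.
Labor force participation rate = 197.58 / 271.68 = 72.73%.

Unemployment rate ≈ 6.04%; labor force participation rate ≈ 72.73%.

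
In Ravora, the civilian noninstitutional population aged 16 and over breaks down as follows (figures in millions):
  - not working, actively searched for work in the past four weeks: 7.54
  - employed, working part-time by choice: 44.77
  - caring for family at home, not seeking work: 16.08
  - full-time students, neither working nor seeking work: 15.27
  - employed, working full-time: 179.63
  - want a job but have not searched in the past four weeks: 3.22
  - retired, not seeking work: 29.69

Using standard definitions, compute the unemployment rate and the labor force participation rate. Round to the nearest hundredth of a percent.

Employed = 44.77 + 179.63 = 224.40 million.
Unemployed = 7.54 million.
Labor force = 224.40 + 7.54 = 231.94 million.
Not in labor force = 16.08 + 15.27 + 3.22 + 29.69 = 64.26 million (those not working and not actively searching are outside the labor force — including those who want a job but have given up searching).
Civilian working-age population = 231.94 + 64.26 = 296.20 million.
Unemployment rate = 7.54 / 231.94 = 3.25%.
Labor force participation rate = 231.94 / 296.20 = 78.31%.

Unemployment rate ≈ 3.25%; labor force participation rate ≈ 78.31%.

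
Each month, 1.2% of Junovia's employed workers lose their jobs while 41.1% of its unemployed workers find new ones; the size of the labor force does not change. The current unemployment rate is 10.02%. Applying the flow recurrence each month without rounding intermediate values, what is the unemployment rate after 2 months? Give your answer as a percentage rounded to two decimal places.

With a fixed labor force, u_{t+1} = u_t + s·(1−u_t) − f·u_t = u_t·(1−s−f) + s.
Here 1−s−f = 0.577 and s = 0.012.
u_1 = 0.100200 × 0.577 + 0.012 = 0.069815.
u_2 = 0.069815 × 0.577 + 0.012 = 0.052283.

Unemployment rate after two months ≈ 5.23%.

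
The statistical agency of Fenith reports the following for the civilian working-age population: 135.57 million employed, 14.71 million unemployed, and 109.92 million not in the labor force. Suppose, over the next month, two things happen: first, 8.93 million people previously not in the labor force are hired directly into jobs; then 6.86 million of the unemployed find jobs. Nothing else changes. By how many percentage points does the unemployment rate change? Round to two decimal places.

The unemployment rate changes by −4.86 percentage points.

Initially, labor force = 135.57 + 14.71 = 150.28 million, so u = 14.71/150.28 = 9.79%.
After the first change, employed and labor force both rise by 8.93; unemployed unchanged → E = 144.50, U = 14.71, labor force = 159.21 million.
After the second change, unemployed falls and employed rises by 6.86; labor force unchanged → E = 151.36, U = 7.85, labor force = 159.21 million.
New unemployment rate = 7.85 / 159.21 = 4.93%.
Change = 4.93% − 9.79% = −4.86 percentage points.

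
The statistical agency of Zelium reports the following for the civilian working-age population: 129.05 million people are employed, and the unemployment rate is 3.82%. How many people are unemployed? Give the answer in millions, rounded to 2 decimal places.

Let U be the number unemployed. The labor force is E + U, and U/(E+U) = 0.0382.
So U = 0.0382 × 129.05 / (1 − 0.0382) = 4.9297 / 0.9618 ≈ 5.13 million.

About 5.13 million are unemployed.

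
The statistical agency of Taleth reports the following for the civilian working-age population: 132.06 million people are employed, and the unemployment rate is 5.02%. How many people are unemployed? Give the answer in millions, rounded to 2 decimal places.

About 6.98 million are unemployed.

Let U be the number unemployed. The labor force is E + U, and U/(E+U) = 0.0502.
So U = 0.0502 × 132.06 / (1 − 0.0502) = 6.6294 / 0.9498 ≈ 6.98 million.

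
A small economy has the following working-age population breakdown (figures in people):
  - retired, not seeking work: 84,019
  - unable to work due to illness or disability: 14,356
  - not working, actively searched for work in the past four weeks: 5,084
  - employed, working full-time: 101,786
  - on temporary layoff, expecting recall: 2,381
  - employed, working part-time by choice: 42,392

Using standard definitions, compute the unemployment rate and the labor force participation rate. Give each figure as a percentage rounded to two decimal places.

Employed = 101,786 + 42,392 = 144,178.
Unemployed = 5,084 + 2,381 = 7,465 (jobless and actively searching, or on temporary layoff).
Labor force = 144,178 + 7,465 = 151,643.
Not in labor force = 84,019 + 14,356 = 98,375 (those not working and not actively searching are outside the labor force).
Civilian working-age population = 151,643 + 98,375 = 250,018.
Unemployment rate = 7,465 / 151,643 = 4.92%.
Labor force participation rate = 151,643 / 250,018 = 60.65%.

Unemployment rate ≈ 4.92%; labor force participation rate ≈ 60.65%.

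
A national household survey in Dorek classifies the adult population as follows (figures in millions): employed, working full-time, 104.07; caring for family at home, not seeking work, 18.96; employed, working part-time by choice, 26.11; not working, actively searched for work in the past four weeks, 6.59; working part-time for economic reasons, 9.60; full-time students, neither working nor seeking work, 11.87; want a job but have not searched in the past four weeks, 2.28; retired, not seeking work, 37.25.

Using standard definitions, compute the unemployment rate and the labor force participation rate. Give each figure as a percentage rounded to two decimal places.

Unemployment rate ≈ 4.50%; labor force participation rate ≈ 67.54%.

Employed = 104.07 + 26.11 + 9.60 = 139.78 million (anyone who worked, including part-time for economic reasons, counts as employed).
Unemployed = 6.59 million.
Labor force = 139.78 + 6.59 = 146.37 million.
Not in labor force = 18.96 + 11.87 + 2.28 + 37.25 = 70.36 million (those not working and not actively searching are outside the labor force — including those who want a job but have given up searching).
Civilian working-age population = 146.37 + 70.36 = 216.73 million.
Unemployment rate = 6.59 / 146.37 = 4.50%.
Labor force participation rate = 146.37 / 216.73 = 67.54%.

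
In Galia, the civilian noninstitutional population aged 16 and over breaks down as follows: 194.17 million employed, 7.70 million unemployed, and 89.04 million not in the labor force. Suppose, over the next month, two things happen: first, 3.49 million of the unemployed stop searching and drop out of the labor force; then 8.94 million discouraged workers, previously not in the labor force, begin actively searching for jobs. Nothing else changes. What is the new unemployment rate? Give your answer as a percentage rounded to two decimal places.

New unemployment rate ≈ 6.34%.

Initially, labor force = 194.17 + 7.70 = 201.87 million, so u = 7.70/201.87 = 3.81%.
After the first change, unemployed and labor force both fall by 3.49 → E = 194.17, U = 4.21, labor force = 198.38 million.
After the second change, unemployed and labor force both rise by 8.94 → E = 194.17, U = 13.15, labor force = 207.32 million.
New unemployment rate = 13.15 / 207.32 = 6.34%.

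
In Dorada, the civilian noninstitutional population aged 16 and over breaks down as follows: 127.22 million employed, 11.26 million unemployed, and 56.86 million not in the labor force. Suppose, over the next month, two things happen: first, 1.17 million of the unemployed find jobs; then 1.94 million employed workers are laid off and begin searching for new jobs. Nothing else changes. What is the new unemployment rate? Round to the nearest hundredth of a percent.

Initially, labor force = 127.22 + 11.26 = 138.48 million, so u = 11.26/138.48 = 8.13%.
After the first change, unemployed falls and employed rises by 1.17; labor force unchanged → E = 128.39, U = 10.09, labor force = 138.48 million.
After the second change, employed falls and unemployed rises by 1.94; labor force unchanged → E = 126.45, U = 12.03, labor force = 138.48 million.
New unemployment rate = 12.03 / 138.48 = 8.69%.

New unemployment rate ≈ 8.69%.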